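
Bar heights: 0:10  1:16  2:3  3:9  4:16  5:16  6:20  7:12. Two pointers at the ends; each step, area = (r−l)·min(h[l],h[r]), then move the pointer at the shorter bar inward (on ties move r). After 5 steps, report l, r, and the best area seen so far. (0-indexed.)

l=0 r=7: min(10,12)*7=70 best=70 *, l++
l=1 r=7: min(16,12)*6=72 best=72 *, r--
l=1 r=6: min(16,20)*5=80 best=80 *, l++
l=2 r=6: min(3,20)*4=12 best=80, l++
l=3 r=6: min(9,20)*3=27 best=80, l++

l=4, r=6, best area=80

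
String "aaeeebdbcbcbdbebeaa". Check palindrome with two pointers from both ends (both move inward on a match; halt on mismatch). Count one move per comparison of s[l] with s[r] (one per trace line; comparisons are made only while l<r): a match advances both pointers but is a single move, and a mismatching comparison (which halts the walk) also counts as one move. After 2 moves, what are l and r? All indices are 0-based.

l=0 r=18: 'a'=='a', l++,r--
l=1 r=17: 'a'=='a', l++,r--

l=2, r=16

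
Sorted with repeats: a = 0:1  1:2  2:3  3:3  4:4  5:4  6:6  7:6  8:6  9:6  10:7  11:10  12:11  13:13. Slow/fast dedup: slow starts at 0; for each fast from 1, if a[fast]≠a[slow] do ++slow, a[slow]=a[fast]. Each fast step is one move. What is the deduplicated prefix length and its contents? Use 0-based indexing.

(s=0,f=1) a[fast]=2≠a[slow]=1 write a[1]=2 → slow++,fast++
(s=1,f=2) a[fast]=3≠a[slow]=2 write a[2]=3 → slow++,fast++
(s=2,f=3) a[fast]=3=a[slow] dup → fast++
(s=2,f=4) a[fast]=4≠a[slow]=3 write a[3]=4 → slow++,fast++
(s=3,f=5) a[fast]=4=a[slow] dup → fast++
(s=3,f=6) a[fast]=6≠a[slow]=4 write a[4]=6 → slow++,fast++
(s=4,f=7) a[fast]=6=a[slow] dup → fast++
(s=4,f=8) a[fast]=6=a[slow] dup → fast++
(s=4,f=9) a[fast]=6=a[slow] dup → fast++
(s=4,f=10) a[fast]=7≠a[slow]=6 write a[5]=7 → slow++,fast++
(s=5,f=11) a[fast]=10≠a[slow]=7 write a[6]=10 → slow++,fast++
(s=6,f=12) a[fast]=11≠a[slow]=10 write a[7]=11 → slow++,fast++
(s=7,f=13) a[fast]=13≠a[slow]=11 write a[8]=13 → slow++,fast++

length 9; prefix = [1, 2, 3, 4, 6, 7, 10, 11, 13]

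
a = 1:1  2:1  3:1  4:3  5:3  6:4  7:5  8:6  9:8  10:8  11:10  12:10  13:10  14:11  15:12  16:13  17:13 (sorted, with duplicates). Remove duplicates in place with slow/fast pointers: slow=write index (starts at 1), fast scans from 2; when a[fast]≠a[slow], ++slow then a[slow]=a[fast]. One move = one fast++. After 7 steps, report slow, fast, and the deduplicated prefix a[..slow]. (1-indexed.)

slow=5, fast=9, prefix=[1, 3, 4, 5, 6]

(s=1,f=2) a[fast]=1=a[slow] dup → fast++
(s=1,f=3) a[fast]=1=a[slow] dup → fast++
(s=1,f=4) a[fast]=3≠a[slow]=1 write a[2]=3 → slow++,fast++
(s=2,f=5) a[fast]=3=a[slow] dup → fast++
(s=2,f=6) a[fast]=4≠a[slow]=3 write a[3]=4 → slow++,fast++
(s=3,f=7) a[fast]=5≠a[slow]=4 write a[4]=5 → slow++,fast++
(s=4,f=8) a[fast]=6≠a[slow]=5 write a[5]=6 → slow++,fast++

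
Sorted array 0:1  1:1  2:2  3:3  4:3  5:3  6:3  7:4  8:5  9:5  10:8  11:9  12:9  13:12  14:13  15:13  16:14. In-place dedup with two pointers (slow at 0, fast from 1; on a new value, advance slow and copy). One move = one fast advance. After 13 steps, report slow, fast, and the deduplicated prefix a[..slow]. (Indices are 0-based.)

(s=0,f=1) a[fast]=1=a[slow] dup → fast++
(s=0,f=2) a[fast]=2≠a[slow]=1 write a[1]=2 → slow++,fast++
(s=1,f=3) a[fast]=3≠a[slow]=2 write a[2]=3 → slow++,fast++
(s=2,f=4) a[fast]=3=a[slow] dup → fast++
(s=2,f=5) a[fast]=3=a[slow] dup → fast++
(s=2,f=6) a[fast]=3=a[slow] dup → fast++
(s=2,f=7) a[fast]=4≠a[slow]=3 write a[3]=4 → slow++,fast++
(s=3,f=8) a[fast]=5≠a[slow]=4 write a[4]=5 → slow++,fast++
(s=4,f=9) a[fast]=5=a[slow] dup → fast++
(s=4,f=10) a[fast]=8≠a[slow]=5 write a[5]=8 → slow++,fast++
(s=5,f=11) a[fast]=9≠a[slow]=8 write a[6]=9 → slow++,fast++
(s=6,f=12) a[fast]=9=a[slow] dup → fast++
(s=6,f=13) a[fast]=12≠a[slow]=9 write a[7]=12 → slow++,fast++

slow=7, fast=14, prefix=[1, 2, 3, 4, 5, 8, 9, 12]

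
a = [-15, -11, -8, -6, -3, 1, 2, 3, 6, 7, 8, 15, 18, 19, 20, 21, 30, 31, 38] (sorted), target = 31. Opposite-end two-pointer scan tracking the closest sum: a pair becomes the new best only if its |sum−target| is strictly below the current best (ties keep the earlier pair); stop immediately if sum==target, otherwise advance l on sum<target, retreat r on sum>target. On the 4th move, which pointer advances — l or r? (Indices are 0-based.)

r

l=0 r=18: -15+38=23 d=8 *, l++
l=1 r=18: -11+38=27 d=4 *, l++
l=2 r=18: -8+38=30 d=1 *, l++
l=3 r=18: -6+38=32 d=1, r--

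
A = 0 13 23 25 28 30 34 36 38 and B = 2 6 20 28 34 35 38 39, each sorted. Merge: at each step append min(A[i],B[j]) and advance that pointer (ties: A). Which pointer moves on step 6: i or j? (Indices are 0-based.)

i

i=0 j=0: A[i]=0<=B[j]=2 take 0, i++
i=1 j=0: A[i]=13>B[j]=2 take 2, j++
i=1 j=1: A[i]=13>B[j]=6 take 6, j++
i=1 j=2: A[i]=13<=B[j]=20 take 13, i++
i=2 j=2: A[i]=23>B[j]=20 take 20, j++
i=2 j=3: A[i]=23<=B[j]=28 take 23, i++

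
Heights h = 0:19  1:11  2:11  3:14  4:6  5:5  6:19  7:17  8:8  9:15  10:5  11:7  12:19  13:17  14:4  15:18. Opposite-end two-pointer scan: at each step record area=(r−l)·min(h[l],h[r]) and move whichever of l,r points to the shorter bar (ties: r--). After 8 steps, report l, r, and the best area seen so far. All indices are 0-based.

l=0, r=7, best area=270

[0,15] min(19,18)*15=270 best=270 * → r--
[0,14] min(19,4)*14=56 best=270 → r--
[0,13] min(19,17)*13=221 best=270 → r--
[0,12] min(19,19)*12=228 best=270 → r--
[0,11] min(19,7)*11=77 best=270 → r--
[0,10] min(19,5)*10=50 best=270 → r--
[0,9] min(19,15)*9=135 best=270 → r--
[0,8] min(19,8)*8=64 best=270 → r--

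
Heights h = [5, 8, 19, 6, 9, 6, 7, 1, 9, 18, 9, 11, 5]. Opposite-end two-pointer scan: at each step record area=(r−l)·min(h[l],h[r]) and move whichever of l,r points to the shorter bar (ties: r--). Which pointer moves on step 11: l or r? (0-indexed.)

r

l=0 r=12: min(5,5)*12=60 best=60 *, r--
l=0 r=11: min(5,11)*11=55 best=60, l++
l=1 r=11: min(8,11)*10=80 best=80 *, l++
l=2 r=11: min(19,11)*9=99 best=99 *, r--
l=2 r=10: min(19,9)*8=72 best=99, r--
l=2 r=9: min(19,18)*7=126 best=126 *, r--
l=2 r=8: min(19,9)*6=54 best=126, r--
l=2 r=7: min(19,1)*5=5 best=126, r--
l=2 r=6: min(19,7)*4=28 best=126, r--
l=2 r=5: min(19,6)*3=18 best=126, r--
l=2 r=4: min(19,9)*2=18 best=126, r--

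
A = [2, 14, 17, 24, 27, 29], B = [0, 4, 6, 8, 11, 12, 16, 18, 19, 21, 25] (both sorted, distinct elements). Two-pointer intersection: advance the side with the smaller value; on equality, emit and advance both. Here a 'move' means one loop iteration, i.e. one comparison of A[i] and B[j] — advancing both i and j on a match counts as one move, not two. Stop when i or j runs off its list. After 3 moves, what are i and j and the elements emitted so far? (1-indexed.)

i=1 j=1: 2>0, j++
i=1 j=2: 2<4, i++
i=2 j=2: 14>4, j++

i=2, j=3, emitted=[]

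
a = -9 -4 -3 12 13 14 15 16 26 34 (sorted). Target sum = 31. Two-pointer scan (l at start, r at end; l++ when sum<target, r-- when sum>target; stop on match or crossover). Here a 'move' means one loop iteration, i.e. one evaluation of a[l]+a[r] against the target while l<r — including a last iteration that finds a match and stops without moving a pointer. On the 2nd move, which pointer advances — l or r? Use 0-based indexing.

l=0 r=9: -9+34=25 <31, l++
l=1 r=9: -4+34=30 <31, l++

l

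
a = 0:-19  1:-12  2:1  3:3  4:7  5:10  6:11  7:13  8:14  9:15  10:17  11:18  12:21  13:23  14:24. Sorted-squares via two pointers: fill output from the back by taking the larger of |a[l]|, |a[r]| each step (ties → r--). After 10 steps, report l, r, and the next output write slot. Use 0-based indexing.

l=2, r=6, next write slot=4

l=0 r=14: |-19|<=|24| out[14]=576, r--
l=0 r=13: |-19|<=|23| out[13]=529, r--
l=0 r=12: |-19|<=|21| out[12]=441, r--
l=0 r=11: |-19|>|18| out[11]=361, l++
l=1 r=11: |-12|<=|18| out[10]=324, r--
l=1 r=10: |-12|<=|17| out[9]=289, r--
l=1 r=9: |-12|<=|15| out[8]=225, r--
l=1 r=8: |-12|<=|14| out[7]=196, r--
l=1 r=7: |-12|<=|13| out[6]=169, r--
l=1 r=6: |-12|>|11| out[5]=144, l++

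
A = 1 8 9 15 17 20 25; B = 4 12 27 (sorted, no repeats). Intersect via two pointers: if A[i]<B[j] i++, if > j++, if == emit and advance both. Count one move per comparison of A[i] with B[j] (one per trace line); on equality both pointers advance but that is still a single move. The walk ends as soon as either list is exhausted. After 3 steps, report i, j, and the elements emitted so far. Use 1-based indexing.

i=3, j=2, emitted=[]

[i=1,j=1] 1<4 → i++
[i=2,j=1] 8>4 → j++
[i=2,j=2] 8<12 → i++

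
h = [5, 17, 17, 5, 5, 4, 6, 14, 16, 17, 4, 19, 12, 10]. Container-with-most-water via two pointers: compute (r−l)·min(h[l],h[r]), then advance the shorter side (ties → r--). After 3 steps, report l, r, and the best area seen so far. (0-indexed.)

l=1, r=11, best area=132

[0,13] min(5,10)*13=65 best=65 * → l++
[1,13] min(17,10)*12=120 best=120 * → r--
[1,12] min(17,12)*11=132 best=132 * → r--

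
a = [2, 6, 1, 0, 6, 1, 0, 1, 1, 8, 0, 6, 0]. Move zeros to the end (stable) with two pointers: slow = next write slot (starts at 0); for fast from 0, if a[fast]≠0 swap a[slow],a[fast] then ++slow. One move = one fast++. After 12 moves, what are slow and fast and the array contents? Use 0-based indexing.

slow=9, fast=12, a=[2, 6, 1, 6, 1, 1, 1, 8, 6, 0, 0, 0, 0]

slow=0 fast=0: a[fast]=2≠0 swap→a[0]=2, slow++,fast++
slow=1 fast=1: a[fast]=6≠0 swap→a[1]=6, slow++,fast++
slow=2 fast=2: a[fast]=1≠0 swap→a[2]=1, slow++,fast++
slow=3 fast=3: a[fast]=0, fast++
slow=3 fast=4: a[fast]=6≠0 swap→a[3]=6, slow++,fast++
slow=4 fast=5: a[fast]=1≠0 swap→a[4]=1, slow++,fast++
slow=5 fast=6: a[fast]=0, fast++
slow=5 fast=7: a[fast]=1≠0 swap→a[5]=1, slow++,fast++
slow=6 fast=8: a[fast]=1≠0 swap→a[6]=1, slow++,fast++
slow=7 fast=9: a[fast]=8≠0 swap→a[7]=8, slow++,fast++
slow=8 fast=10: a[fast]=0, fast++
slow=8 fast=11: a[fast]=6≠0 swap→a[8]=6, slow++,fast++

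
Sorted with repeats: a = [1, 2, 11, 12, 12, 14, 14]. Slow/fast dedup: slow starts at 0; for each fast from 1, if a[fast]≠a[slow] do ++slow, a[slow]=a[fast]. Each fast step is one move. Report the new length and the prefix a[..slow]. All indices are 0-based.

length 5; prefix = [1, 2, 11, 12, 14]

(s=0,f=1) a[fast]=2≠a[slow]=1 write a[1]=2 → slow++,fast++
(s=1,f=2) a[fast]=11≠a[slow]=2 write a[2]=11 → slow++,fast++
(s=2,f=3) a[fast]=12≠a[slow]=11 write a[3]=12 → slow++,fast++
(s=3,f=4) a[fast]=12=a[slow] dup → fast++
(s=3,f=5) a[fast]=14≠a[slow]=12 write a[4]=14 → slow++,fast++
(s=4,f=6) a[fast]=14=a[slow] dup → fast++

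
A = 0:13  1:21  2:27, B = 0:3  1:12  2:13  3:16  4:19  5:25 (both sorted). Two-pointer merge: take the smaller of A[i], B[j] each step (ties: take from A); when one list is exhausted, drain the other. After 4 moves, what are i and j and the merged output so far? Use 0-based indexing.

i=1, j=3, merged so far=[3, 12, 13, 13]

[i=0,j=0] A[i]=13>B[j]=3 take 3 → j++
[i=0,j=1] A[i]=13>B[j]=12 take 12 → j++
[i=0,j=2] A[i]=13<=B[j]=13 take 13 → i++
[i=1,j=2] A[i]=21>B[j]=13 take 13 → j++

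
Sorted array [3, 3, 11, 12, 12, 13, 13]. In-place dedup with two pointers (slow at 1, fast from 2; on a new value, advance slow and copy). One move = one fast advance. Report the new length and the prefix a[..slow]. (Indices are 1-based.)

length 4; prefix = [3, 11, 12, 13]

slow=1 fast=2: a[fast]=3=a[slow] dup, fast++
slow=1 fast=3: a[fast]=11≠a[slow]=3 write a[2]=11, slow++,fast++
slow=2 fast=4: a[fast]=12≠a[slow]=11 write a[3]=12, slow++,fast++
slow=3 fast=5: a[fast]=12=a[slow] dup, fast++
slow=3 fast=6: a[fast]=13≠a[slow]=12 write a[4]=13, slow++,fast++
slow=4 fast=7: a[fast]=13=a[slow] dup, fast++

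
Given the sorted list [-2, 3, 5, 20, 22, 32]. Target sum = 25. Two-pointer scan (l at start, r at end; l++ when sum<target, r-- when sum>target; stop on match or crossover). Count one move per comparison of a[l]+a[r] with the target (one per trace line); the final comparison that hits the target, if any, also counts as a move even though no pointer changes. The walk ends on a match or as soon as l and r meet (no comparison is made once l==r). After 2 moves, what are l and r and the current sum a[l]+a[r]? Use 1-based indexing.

[1,6] -2+32=30 >25 → r--
[1,5] -2+22=20 <25 → l++

l=2, r=5, sum=25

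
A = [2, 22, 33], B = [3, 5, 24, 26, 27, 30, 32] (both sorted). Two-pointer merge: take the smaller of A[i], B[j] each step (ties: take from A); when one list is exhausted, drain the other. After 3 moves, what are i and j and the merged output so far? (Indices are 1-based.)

i=1 j=1: A[i]=2<=B[j]=3 take 2, i++
i=2 j=1: A[i]=22>B[j]=3 take 3, j++
i=2 j=2: A[i]=22>B[j]=5 take 5, j++

i=2, j=3, merged so far=[2, 3, 5]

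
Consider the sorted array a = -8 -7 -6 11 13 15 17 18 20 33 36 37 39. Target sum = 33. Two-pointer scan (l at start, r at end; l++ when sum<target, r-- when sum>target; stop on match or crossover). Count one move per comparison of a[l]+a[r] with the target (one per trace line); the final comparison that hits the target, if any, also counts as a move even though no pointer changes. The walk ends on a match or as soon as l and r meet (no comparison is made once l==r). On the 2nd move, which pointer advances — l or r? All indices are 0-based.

[0,12] -8+39=31 <33 → l++
[1,12] -7+39=32 <33 → l++

l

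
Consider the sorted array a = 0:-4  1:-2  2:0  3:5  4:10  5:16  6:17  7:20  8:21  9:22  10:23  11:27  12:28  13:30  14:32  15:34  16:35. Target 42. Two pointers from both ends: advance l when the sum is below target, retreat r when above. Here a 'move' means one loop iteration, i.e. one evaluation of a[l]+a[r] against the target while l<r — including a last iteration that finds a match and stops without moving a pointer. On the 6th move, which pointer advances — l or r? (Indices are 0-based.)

l=0 r=16: -4+35=31 <42, l++
l=1 r=16: -2+35=33 <42, l++
l=2 r=16: 0+35=35 <42, l++
l=3 r=16: 5+35=40 <42, l++
l=4 r=16: 10+35=45 >42, r--
l=4 r=15: 10+34=44 >42, r--

r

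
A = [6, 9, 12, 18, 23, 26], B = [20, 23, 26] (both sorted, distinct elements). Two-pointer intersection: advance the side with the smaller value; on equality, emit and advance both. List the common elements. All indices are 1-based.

[i=1,j=1] 6<20 → i++
[i=2,j=1] 9<20 → i++
[i=3,j=1] 12<20 → i++
[i=4,j=1] 18<20 → i++
[i=5,j=1] 23>20 → j++
[i=5,j=2] 23==23 emit → i++,j++
[i=6,j=3] 26==26 emit → i++,j++

intersection = [23, 26]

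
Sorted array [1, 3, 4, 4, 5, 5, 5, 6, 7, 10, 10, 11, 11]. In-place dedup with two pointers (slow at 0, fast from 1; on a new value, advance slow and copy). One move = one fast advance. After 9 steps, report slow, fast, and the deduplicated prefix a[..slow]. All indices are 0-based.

slow=6, fast=10, prefix=[1, 3, 4, 5, 6, 7, 10]

(s=0,f=1) a[fast]=3≠a[slow]=1 write a[1]=3 → slow++,fast++
(s=1,f=2) a[fast]=4≠a[slow]=3 write a[2]=4 → slow++,fast++
(s=2,f=3) a[fast]=4=a[slow] dup → fast++
(s=2,f=4) a[fast]=5≠a[slow]=4 write a[3]=5 → slow++,fast++
(s=3,f=5) a[fast]=5=a[slow] dup → fast++
(s=3,f=6) a[fast]=5=a[slow] dup → fast++
(s=3,f=7) a[fast]=6≠a[slow]=5 write a[4]=6 → slow++,fast++
(s=4,f=8) a[fast]=7≠a[slow]=6 write a[5]=7 → slow++,fast++
(s=5,f=9) a[fast]=10≠a[slow]=7 write a[6]=10 → slow++,fast++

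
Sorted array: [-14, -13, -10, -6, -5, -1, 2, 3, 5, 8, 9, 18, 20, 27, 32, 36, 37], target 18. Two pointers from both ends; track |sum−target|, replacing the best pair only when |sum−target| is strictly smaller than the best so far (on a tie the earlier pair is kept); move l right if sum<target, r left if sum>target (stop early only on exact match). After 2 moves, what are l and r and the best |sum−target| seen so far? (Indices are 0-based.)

l=0 r=16: -14+37=23 d=5 *, r--
l=0 r=15: -14+36=22 d=4 *, r--

l=0, r=14, best |Δ|=4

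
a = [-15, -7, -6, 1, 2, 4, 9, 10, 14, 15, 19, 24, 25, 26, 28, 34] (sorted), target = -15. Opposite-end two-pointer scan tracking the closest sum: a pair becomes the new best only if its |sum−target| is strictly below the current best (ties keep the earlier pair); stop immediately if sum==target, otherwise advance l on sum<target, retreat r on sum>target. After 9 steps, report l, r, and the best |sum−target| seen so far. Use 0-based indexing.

[0,15] -15+34=19 d=34 * → r--
[0,14] -15+28=13 d=28 * → r--
[0,13] -15+26=11 d=26 * → r--
[0,12] -15+25=10 d=25 * → r--
[0,11] -15+24=9 d=24 * → r--
[0,10] -15+19=4 d=19 * → r--
[0,9] -15+15=0 d=15 * → r--
[0,8] -15+14=-1 d=14 * → r--
[0,7] -15+10=-5 d=10 * → r--

l=0, r=6, best |Δ|=10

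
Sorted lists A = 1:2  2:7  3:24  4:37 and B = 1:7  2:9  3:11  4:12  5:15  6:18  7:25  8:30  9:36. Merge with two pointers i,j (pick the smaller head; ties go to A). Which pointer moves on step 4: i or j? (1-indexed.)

[i=1,j=1] A[i]=2<=B[j]=7 take 2 → i++
[i=2,j=1] A[i]=7<=B[j]=7 take 7 → i++
[i=3,j=1] A[i]=24>B[j]=7 take 7 → j++
[i=3,j=2] A[i]=24>B[j]=9 take 9 → j++

j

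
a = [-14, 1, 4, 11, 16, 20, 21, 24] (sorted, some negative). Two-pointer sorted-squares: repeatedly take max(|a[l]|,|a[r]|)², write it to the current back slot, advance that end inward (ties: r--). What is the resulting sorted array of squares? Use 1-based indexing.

[1,8] |-14|<=|24| out[8]=576 → r--
[1,7] |-14|<=|21| out[7]=441 → r--
[1,6] |-14|<=|20| out[6]=400 → r--
[1,5] |-14|<=|16| out[5]=256 → r--
[1,4] |-14|>|11| out[4]=196 → l++
[2,4] |1|<=|11| out[3]=121 → r--
[2,3] |1|<=|4| out[2]=16 → r--
[2,2] |1|<=|1| out[1]=1 → r--

[1, 16, 121, 196, 256, 400, 441, 576]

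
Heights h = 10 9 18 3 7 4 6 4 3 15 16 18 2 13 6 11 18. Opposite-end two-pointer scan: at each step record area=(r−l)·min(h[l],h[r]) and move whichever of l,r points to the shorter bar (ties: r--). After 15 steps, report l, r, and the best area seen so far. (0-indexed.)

l=0 r=16: min(10,18)*16=160 best=160 *, l++
l=1 r=16: min(9,18)*15=135 best=160, l++
l=2 r=16: min(18,18)*14=252 best=252 *, r--
l=2 r=15: min(18,11)*13=143 best=252, r--
l=2 r=14: min(18,6)*12=72 best=252, r--
l=2 r=13: min(18,13)*11=143 best=252, r--
l=2 r=12: min(18,2)*10=20 best=252, r--
l=2 r=11: min(18,18)*9=162 best=252, r--
l=2 r=10: min(18,16)*8=128 best=252, r--
l=2 r=9: min(18,15)*7=105 best=252, r--
l=2 r=8: min(18,3)*6=18 best=252, r--
l=2 r=7: min(18,4)*5=20 best=252, r--
l=2 r=6: min(18,6)*4=24 best=252, r--
l=2 r=5: min(18,4)*3=12 best=252, r--
l=2 r=4: min(18,7)*2=14 best=252, r--

l=2, r=3, best area=252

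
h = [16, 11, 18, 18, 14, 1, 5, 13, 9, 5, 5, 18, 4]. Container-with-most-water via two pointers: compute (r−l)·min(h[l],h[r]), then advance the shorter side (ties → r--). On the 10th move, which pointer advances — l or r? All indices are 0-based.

l=0 r=12: min(16,4)*12=48 best=48 *, r--
l=0 r=11: min(16,18)*11=176 best=176 *, l++
l=1 r=11: min(11,18)*10=110 best=176, l++
l=2 r=11: min(18,18)*9=162 best=176, r--
l=2 r=10: min(18,5)*8=40 best=176, r--
l=2 r=9: min(18,5)*7=35 best=176, r--
l=2 r=8: min(18,9)*6=54 best=176, r--
l=2 r=7: min(18,13)*5=65 best=176, r--
l=2 r=6: min(18,5)*4=20 best=176, r--
l=2 r=5: min(18,1)*3=3 best=176, r--

r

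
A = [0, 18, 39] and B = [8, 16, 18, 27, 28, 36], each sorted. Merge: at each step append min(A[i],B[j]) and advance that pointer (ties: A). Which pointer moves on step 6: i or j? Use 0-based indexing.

i=0 j=0: A[i]=0<=B[j]=8 take 0, i++
i=1 j=0: A[i]=18>B[j]=8 take 8, j++
i=1 j=1: A[i]=18>B[j]=16 take 16, j++
i=1 j=2: A[i]=18<=B[j]=18 take 18, i++
i=2 j=2: A[i]=39>B[j]=18 take 18, j++
i=2 j=3: A[i]=39>B[j]=27 take 27, j++

j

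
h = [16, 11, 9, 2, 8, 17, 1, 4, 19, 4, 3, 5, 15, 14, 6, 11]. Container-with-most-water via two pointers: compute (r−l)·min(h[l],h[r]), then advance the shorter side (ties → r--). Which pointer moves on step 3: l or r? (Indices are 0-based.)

l=0 r=15: min(16,11)*15=165 best=165 *, r--
l=0 r=14: min(16,6)*14=84 best=165, r--
l=0 r=13: min(16,14)*13=182 best=182 *, r--

r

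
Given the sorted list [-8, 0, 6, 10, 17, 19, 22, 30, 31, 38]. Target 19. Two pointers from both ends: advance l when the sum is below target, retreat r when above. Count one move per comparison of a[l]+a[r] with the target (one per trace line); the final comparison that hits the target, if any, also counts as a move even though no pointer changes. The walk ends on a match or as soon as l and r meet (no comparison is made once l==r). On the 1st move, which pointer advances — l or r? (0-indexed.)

[0,9] -8+38=30 >19 → r--

r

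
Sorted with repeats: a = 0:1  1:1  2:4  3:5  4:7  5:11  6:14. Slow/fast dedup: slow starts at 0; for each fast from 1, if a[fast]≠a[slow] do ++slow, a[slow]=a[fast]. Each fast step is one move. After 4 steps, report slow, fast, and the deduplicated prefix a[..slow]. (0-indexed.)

(s=0,f=1) a[fast]=1=a[slow] dup → fast++
(s=0,f=2) a[fast]=4≠a[slow]=1 write a[1]=4 → slow++,fast++
(s=1,f=3) a[fast]=5≠a[slow]=4 write a[2]=5 → slow++,fast++
(s=2,f=4) a[fast]=7≠a[slow]=5 write a[3]=7 → slow++,fast++

slow=3, fast=5, prefix=[1, 4, 5, 7]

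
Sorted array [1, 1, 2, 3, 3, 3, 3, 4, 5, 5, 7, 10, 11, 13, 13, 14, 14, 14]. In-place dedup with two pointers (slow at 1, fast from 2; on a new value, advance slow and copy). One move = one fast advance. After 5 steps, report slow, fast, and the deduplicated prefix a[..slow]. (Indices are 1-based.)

(s=1,f=2) a[fast]=1=a[slow] dup → fast++
(s=1,f=3) a[fast]=2≠a[slow]=1 write a[2]=2 → slow++,fast++
(s=2,f=4) a[fast]=3≠a[slow]=2 write a[3]=3 → slow++,fast++
(s=3,f=5) a[fast]=3=a[slow] dup → fast++
(s=3,f=6) a[fast]=3=a[slow] dup → fast++

slow=3, fast=7, prefix=[1, 2, 3]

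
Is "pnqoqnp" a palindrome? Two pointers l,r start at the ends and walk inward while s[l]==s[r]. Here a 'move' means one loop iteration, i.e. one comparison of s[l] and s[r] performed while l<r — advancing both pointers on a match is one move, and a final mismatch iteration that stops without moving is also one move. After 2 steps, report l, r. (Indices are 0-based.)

[0,6] 'p'=='p' → l++,r--
[1,5] 'n'=='n' → l++,r--

l=2, r=4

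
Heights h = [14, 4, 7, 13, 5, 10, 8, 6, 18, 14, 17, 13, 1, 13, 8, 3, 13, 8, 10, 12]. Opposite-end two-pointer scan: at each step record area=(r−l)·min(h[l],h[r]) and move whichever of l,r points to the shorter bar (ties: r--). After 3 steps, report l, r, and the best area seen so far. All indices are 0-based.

l=0, r=16, best area=228

[0,19] min(14,12)*19=228 best=228 * → r--
[0,18] min(14,10)*18=180 best=228 → r--
[0,17] min(14,8)*17=136 best=228 → r--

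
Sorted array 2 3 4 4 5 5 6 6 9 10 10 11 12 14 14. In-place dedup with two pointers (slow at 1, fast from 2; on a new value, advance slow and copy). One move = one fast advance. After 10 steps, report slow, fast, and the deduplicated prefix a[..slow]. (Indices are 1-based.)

slow=7, fast=12, prefix=[2, 3, 4, 5, 6, 9, 10]

(s=1,f=2) a[fast]=3≠a[slow]=2 write a[2]=3 → slow++,fast++
(s=2,f=3) a[fast]=4≠a[slow]=3 write a[3]=4 → slow++,fast++
(s=3,f=4) a[fast]=4=a[slow] dup → fast++
(s=3,f=5) a[fast]=5≠a[slow]=4 write a[4]=5 → slow++,fast++
(s=4,f=6) a[fast]=5=a[slow] dup → fast++
(s=4,f=7) a[fast]=6≠a[slow]=5 write a[5]=6 → slow++,fast++
(s=5,f=8) a[fast]=6=a[slow] dup → fast++
(s=5,f=9) a[fast]=9≠a[slow]=6 write a[6]=9 → slow++,fast++
(s=6,f=10) a[fast]=10≠a[slow]=9 write a[7]=10 → slow++,fast++
(s=7,f=11) a[fast]=10=a[slow] dup → fast++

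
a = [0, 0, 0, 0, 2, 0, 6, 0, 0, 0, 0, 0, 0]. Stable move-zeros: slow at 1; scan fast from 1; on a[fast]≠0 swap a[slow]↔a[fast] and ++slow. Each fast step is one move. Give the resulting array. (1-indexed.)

(s=1,f=1) a[fast]=0 → fast++
(s=1,f=2) a[fast]=0 → fast++
(s=1,f=3) a[fast]=0 → fast++
(s=1,f=4) a[fast]=0 → fast++
(s=1,f=5) a[fast]=2≠0 swap→a[1]=2 → slow++,fast++
(s=2,f=6) a[fast]=0 → fast++
(s=2,f=7) a[fast]=6≠0 swap→a[2]=6 → slow++,fast++
(s=3,f=8) a[fast]=0 → fast++
(s=3,f=9) a[fast]=0 → fast++
(s=3,f=10) a[fast]=0 → fast++
(s=3,f=11) a[fast]=0 → fast++
(s=3,f=12) a[fast]=0 → fast++
(s=3,f=13) a[fast]=0 → fast++

[2, 6, 0, 0, 0, 0, 0, 0, 0, 0, 0, 0, 0]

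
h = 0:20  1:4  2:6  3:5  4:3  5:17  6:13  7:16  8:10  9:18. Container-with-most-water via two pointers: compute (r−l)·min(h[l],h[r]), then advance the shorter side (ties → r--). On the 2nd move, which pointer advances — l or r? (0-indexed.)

r

l=0 r=9: min(20,18)*9=162 best=162 *, r--
l=0 r=8: min(20,10)*8=80 best=162, r--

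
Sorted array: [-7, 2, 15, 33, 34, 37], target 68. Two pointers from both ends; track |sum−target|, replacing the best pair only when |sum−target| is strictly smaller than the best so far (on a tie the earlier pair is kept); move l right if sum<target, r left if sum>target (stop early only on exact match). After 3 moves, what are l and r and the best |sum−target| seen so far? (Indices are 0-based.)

l=3, r=5, best |Δ|=16

l=0 r=5: -7+37=30 d=38 *, l++
l=1 r=5: 2+37=39 d=29 *, l++
l=2 r=5: 15+37=52 d=16 *, l++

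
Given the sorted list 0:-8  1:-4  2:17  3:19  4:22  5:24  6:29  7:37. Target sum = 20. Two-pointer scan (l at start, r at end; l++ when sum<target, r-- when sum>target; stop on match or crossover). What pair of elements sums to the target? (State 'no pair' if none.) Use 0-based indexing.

(-4, 24)

[0,7] -8+37=29 >20 → r--
[0,6] -8+29=21 >20 → r--
[0,5] -8+24=16 <20 → l++
[1,5] -4+24=20 → found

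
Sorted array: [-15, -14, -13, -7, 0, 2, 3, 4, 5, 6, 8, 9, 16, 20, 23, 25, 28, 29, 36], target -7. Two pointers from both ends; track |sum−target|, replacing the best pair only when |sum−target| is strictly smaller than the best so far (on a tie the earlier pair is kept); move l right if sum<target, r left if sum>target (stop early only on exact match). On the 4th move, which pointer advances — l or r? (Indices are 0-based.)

[0,18] -15+36=21 d=28 * → r--
[0,17] -15+29=14 d=21 * → r--
[0,16] -15+28=13 d=20 * → r--
[0,15] -15+25=10 d=17 * → r--

r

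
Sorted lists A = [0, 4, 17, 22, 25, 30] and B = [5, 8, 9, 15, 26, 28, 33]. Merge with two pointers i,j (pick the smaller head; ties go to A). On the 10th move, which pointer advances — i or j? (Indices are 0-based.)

[i=0,j=0] A[i]=0<=B[j]=5 take 0 → i++
[i=1,j=0] A[i]=4<=B[j]=5 take 4 → i++
[i=2,j=0] A[i]=17>B[j]=5 take 5 → j++
[i=2,j=1] A[i]=17>B[j]=8 take 8 → j++
[i=2,j=2] A[i]=17>B[j]=9 take 9 → j++
[i=2,j=3] A[i]=17>B[j]=15 take 15 → j++
[i=2,j=4] A[i]=17<=B[j]=26 take 17 → i++
[i=3,j=4] A[i]=22<=B[j]=26 take 22 → i++
[i=4,j=4] A[i]=25<=B[j]=26 take 25 → i++
[i=5,j=4] A[i]=30>B[j]=26 take 26 → j++

j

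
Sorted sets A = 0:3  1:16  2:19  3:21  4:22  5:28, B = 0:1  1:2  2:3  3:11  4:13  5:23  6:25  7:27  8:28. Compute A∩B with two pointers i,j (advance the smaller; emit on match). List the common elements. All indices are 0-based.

i=0 j=0: 3>1, j++
i=0 j=1: 3>2, j++
i=0 j=2: 3==3 emit, i++,j++
i=1 j=3: 16>11, j++
i=1 j=4: 16>13, j++
i=1 j=5: 16<23, i++
i=2 j=5: 19<23, i++
i=3 j=5: 21<23, i++
i=4 j=5: 22<23, i++
i=5 j=5: 28>23, j++
i=5 j=6: 28>25, j++
i=5 j=7: 28>27, j++
i=5 j=8: 28==28 emit, i++,j++

intersection = [3, 28]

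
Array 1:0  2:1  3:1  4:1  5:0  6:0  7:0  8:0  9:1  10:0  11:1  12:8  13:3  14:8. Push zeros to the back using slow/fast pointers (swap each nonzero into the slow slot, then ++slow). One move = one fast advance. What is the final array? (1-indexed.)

(s=1,f=1) a[fast]=0 → fast++
(s=1,f=2) a[fast]=1≠0 swap→a[1]=1 → slow++,fast++
(s=2,f=3) a[fast]=1≠0 swap→a[2]=1 → slow++,fast++
(s=3,f=4) a[fast]=1≠0 swap→a[3]=1 → slow++,fast++
(s=4,f=5) a[fast]=0 → fast++
(s=4,f=6) a[fast]=0 → fast++
(s=4,f=7) a[fast]=0 → fast++
(s=4,f=8) a[fast]=0 → fast++
(s=4,f=9) a[fast]=1≠0 swap→a[4]=1 → slow++,fast++
(s=5,f=10) a[fast]=0 → fast++
(s=5,f=11) a[fast]=1≠0 swap→a[5]=1 → slow++,fast++
(s=6,f=12) a[fast]=8≠0 swap→a[6]=8 → slow++,fast++
(s=7,f=13) a[fast]=3≠0 swap→a[7]=3 → slow++,fast++
(s=8,f=14) a[fast]=8≠0 swap→a[8]=8 → slow++,fast++

[1, 1, 1, 1, 1, 8, 3, 8, 0, 0, 0, 0, 0, 0]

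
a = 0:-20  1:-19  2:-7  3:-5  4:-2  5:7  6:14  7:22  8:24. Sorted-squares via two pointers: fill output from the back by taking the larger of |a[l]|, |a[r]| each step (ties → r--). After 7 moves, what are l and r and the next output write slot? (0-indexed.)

l=3, r=4, next write slot=1

l=0 r=8: |-20|<=|24| out[8]=576, r--
l=0 r=7: |-20|<=|22| out[7]=484, r--
l=0 r=6: |-20|>|14| out[6]=400, l++
l=1 r=6: |-19|>|14| out[5]=361, l++
l=2 r=6: |-7|<=|14| out[4]=196, r--
l=2 r=5: |-7|<=|7| out[3]=49, r--
l=2 r=4: |-7|>|-2| out[2]=49, l++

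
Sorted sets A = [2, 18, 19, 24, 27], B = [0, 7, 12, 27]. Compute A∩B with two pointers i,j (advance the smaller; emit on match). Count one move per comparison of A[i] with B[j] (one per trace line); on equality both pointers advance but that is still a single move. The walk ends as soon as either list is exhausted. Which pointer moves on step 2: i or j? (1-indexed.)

i

[i=1,j=1] 2>0 → j++
[i=1,j=2] 2<7 → i++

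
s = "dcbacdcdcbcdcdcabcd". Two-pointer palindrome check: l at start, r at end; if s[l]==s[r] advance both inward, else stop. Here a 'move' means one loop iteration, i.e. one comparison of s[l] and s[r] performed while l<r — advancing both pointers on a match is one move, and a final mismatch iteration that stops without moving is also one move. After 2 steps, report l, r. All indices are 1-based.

l=3, r=17

l=1 r=19: 'd'=='d', l++,r--
l=2 r=18: 'c'=='c', l++,r--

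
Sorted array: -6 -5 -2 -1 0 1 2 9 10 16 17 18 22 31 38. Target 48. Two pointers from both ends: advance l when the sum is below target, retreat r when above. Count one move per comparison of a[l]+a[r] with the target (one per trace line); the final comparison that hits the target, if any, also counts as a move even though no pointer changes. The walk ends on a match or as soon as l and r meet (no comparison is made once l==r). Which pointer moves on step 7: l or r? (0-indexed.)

[0,14] -6+38=32 <48 → l++
[1,14] -5+38=33 <48 → l++
[2,14] -2+38=36 <48 → l++
[3,14] -1+38=37 <48 → l++
[4,14] 0+38=38 <48 → l++
[5,14] 1+38=39 <48 → l++
[6,14] 2+38=40 <48 → l++

l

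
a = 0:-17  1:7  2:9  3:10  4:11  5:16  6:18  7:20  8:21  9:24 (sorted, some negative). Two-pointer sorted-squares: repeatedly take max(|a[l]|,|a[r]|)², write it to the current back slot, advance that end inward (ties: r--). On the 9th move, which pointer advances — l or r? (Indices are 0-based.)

r

l=0 r=9: |-17|<=|24| out[9]=576, r--
l=0 r=8: |-17|<=|21| out[8]=441, r--
l=0 r=7: |-17|<=|20| out[7]=400, r--
l=0 r=6: |-17|<=|18| out[6]=324, r--
l=0 r=5: |-17|>|16| out[5]=289, l++
l=1 r=5: |7|<=|16| out[4]=256, r--
l=1 r=4: |7|<=|11| out[3]=121, r--
l=1 r=3: |7|<=|10| out[2]=100, r--
l=1 r=2: |7|<=|9| out[1]=81, r--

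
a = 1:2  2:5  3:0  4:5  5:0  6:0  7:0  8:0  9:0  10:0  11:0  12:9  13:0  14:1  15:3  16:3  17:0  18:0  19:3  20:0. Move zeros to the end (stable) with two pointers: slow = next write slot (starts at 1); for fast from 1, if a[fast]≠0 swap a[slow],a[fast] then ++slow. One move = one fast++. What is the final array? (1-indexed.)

[2, 5, 5, 9, 1, 3, 3, 3, 0, 0, 0, 0, 0, 0, 0, 0, 0, 0, 0, 0]

(s=1,f=1) a[fast]=2≠0 swap→a[1]=2 → slow++,fast++
(s=2,f=2) a[fast]=5≠0 swap→a[2]=5 → slow++,fast++
(s=3,f=3) a[fast]=0 → fast++
(s=3,f=4) a[fast]=5≠0 swap→a[3]=5 → slow++,fast++
(s=4,f=5) a[fast]=0 → fast++
(s=4,f=6) a[fast]=0 → fast++
(s=4,f=7) a[fast]=0 → fast++
(s=4,f=8) a[fast]=0 → fast++
(s=4,f=9) a[fast]=0 → fast++
(s=4,f=10) a[fast]=0 → fast++
(s=4,f=11) a[fast]=0 → fast++
(s=4,f=12) a[fast]=9≠0 swap→a[4]=9 → slow++,fast++
(s=5,f=13) a[fast]=0 → fast++
(s=5,f=14) a[fast]=1≠0 swap→a[5]=1 → slow++,fast++
(s=6,f=15) a[fast]=3≠0 swap→a[6]=3 → slow++,fast++
(s=7,f=16) a[fast]=3≠0 swap→a[7]=3 → slow++,fast++
(s=8,f=17) a[fast]=0 → fast++
(s=8,f=18) a[fast]=0 → fast++
(s=8,f=19) a[fast]=3≠0 swap→a[8]=3 → slow++,fast++
(s=9,f=20) a[fast]=0 → fast++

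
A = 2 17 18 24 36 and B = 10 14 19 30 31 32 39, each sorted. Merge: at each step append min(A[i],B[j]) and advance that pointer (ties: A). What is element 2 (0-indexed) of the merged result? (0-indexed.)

[i=0,j=0] A[i]=2<=B[j]=10 take 2 → i++
[i=1,j=0] A[i]=17>B[j]=10 take 10 → j++
[i=1,j=1] A[i]=17>B[j]=14 take 14 → j++
[i=1,j=2] A[i]=17<=B[j]=19 take 17 → i++
[i=2,j=2] A[i]=18<=B[j]=19 take 18 → i++
[i=3,j=2] A[i]=24>B[j]=19 take 19 → j++
[i=3,j=3] A[i]=24<=B[j]=30 take 24 → i++
[i=4,j=3] A[i]=36>B[j]=30 take 30 → j++
[i=4,j=4] A[i]=36>B[j]=31 take 31 → j++
[i=4,j=5] A[i]=36>B[j]=32 take 32 → j++
[i=4,j=6] A[i]=36<=B[j]=39 take 36 → i++
[i=5,j=6] A done, take B[j]=39 → j++

merged[2] = 14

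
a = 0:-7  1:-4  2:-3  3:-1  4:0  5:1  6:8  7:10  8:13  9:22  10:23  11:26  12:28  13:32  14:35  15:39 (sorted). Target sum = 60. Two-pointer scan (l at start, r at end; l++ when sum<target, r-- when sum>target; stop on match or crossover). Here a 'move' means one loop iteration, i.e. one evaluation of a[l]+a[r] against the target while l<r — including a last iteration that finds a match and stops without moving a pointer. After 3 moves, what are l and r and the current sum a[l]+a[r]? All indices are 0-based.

l=0 r=15: -7+39=32 <60, l++
l=1 r=15: -4+39=35 <60, l++
l=2 r=15: -3+39=36 <60, l++

l=3, r=15, sum=38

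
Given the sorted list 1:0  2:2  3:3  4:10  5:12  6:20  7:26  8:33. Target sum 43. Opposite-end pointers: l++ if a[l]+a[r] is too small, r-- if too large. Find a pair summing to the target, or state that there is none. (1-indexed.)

[1,8] 0+33=33 <43 → l++
[2,8] 2+33=35 <43 → l++
[3,8] 3+33=36 <43 → l++
[4,8] 10+33=43 → found

(10, 33)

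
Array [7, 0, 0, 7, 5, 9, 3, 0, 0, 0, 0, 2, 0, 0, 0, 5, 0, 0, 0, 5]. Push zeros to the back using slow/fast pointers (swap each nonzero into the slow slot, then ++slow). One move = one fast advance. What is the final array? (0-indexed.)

[7, 7, 5, 9, 3, 2, 5, 5, 0, 0, 0, 0, 0, 0, 0, 0, 0, 0, 0, 0]

slow=0 fast=0: a[fast]=7≠0 swap→a[0]=7, slow++,fast++
slow=1 fast=1: a[fast]=0, fast++
slow=1 fast=2: a[fast]=0, fast++
slow=1 fast=3: a[fast]=7≠0 swap→a[1]=7, slow++,fast++
slow=2 fast=4: a[fast]=5≠0 swap→a[2]=5, slow++,fast++
slow=3 fast=5: a[fast]=9≠0 swap→a[3]=9, slow++,fast++
slow=4 fast=6: a[fast]=3≠0 swap→a[4]=3, slow++,fast++
slow=5 fast=7: a[fast]=0, fast++
slow=5 fast=8: a[fast]=0, fast++
slow=5 fast=9: a[fast]=0, fast++
slow=5 fast=10: a[fast]=0, fast++
slow=5 fast=11: a[fast]=2≠0 swap→a[5]=2, slow++,fast++
slow=6 fast=12: a[fast]=0, fast++
slow=6 fast=13: a[fast]=0, fast++
slow=6 fast=14: a[fast]=0, fast++
slow=6 fast=15: a[fast]=5≠0 swap→a[6]=5, slow++,fast++
slow=7 fast=16: a[fast]=0, fast++
slow=7 fast=17: a[fast]=0, fast++
slow=7 fast=18: a[fast]=0, fast++
slow=7 fast=19: a[fast]=5≠0 swap→a[7]=5, slow++,fast++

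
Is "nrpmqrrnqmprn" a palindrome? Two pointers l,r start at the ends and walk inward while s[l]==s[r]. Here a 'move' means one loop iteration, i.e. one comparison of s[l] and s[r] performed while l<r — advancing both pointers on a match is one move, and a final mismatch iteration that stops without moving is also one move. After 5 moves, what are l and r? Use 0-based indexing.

l=5, r=7

[0,12] 'n'=='n' → l++,r--
[1,11] 'r'=='r' → l++,r--
[2,10] 'p'=='p' → l++,r--
[3,9] 'm'=='m' → l++,r--
[4,8] 'q'=='q' → l++,r--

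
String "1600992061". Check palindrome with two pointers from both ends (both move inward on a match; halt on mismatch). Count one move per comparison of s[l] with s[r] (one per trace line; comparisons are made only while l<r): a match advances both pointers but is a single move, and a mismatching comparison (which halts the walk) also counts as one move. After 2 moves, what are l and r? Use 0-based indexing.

l=0 r=9: '1'=='1', l++,r--
l=1 r=8: '6'=='6', l++,r--

l=2, r=7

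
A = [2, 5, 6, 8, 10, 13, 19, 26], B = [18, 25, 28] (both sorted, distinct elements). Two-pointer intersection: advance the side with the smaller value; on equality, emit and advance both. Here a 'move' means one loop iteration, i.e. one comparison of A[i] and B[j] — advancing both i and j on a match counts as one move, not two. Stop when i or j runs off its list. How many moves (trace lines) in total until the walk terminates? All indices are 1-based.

[i=1,j=1] 2<18 → i++
[i=2,j=1] 5<18 → i++
[i=3,j=1] 6<18 → i++
[i=4,j=1] 8<18 → i++
[i=5,j=1] 10<18 → i++
[i=6,j=1] 13<18 → i++
[i=7,j=1] 19>18 → j++
[i=7,j=2] 19<25 → i++
[i=8,j=2] 26>25 → j++
[i=8,j=3] 26<28 → i++

10 moves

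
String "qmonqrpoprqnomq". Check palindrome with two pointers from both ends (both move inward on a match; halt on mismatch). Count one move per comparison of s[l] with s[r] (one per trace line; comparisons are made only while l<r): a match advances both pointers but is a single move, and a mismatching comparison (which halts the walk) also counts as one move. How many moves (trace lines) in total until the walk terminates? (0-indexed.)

7 moves

[0,14] 'q'=='q' → l++,r--
[1,13] 'm'=='m' → l++,r--
[2,12] 'o'=='o' → l++,r--
[3,11] 'n'=='n' → l++,r--
[4,10] 'q'=='q' → l++,r--
[5,9] 'r'=='r' → l++,r--
[6,8] 'p'=='p' → l++,r--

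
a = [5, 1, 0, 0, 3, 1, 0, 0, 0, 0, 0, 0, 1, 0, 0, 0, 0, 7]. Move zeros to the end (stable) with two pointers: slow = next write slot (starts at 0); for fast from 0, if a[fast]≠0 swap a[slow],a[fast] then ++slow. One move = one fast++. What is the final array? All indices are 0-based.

[5, 1, 3, 1, 1, 7, 0, 0, 0, 0, 0, 0, 0, 0, 0, 0, 0, 0]

slow=0 fast=0: a[fast]=5≠0 swap→a[0]=5, slow++,fast++
slow=1 fast=1: a[fast]=1≠0 swap→a[1]=1, slow++,fast++
slow=2 fast=2: a[fast]=0, fast++
slow=2 fast=3: a[fast]=0, fast++
slow=2 fast=4: a[fast]=3≠0 swap→a[2]=3, slow++,fast++
slow=3 fast=5: a[fast]=1≠0 swap→a[3]=1, slow++,fast++
slow=4 fast=6: a[fast]=0, fast++
slow=4 fast=7: a[fast]=0, fast++
slow=4 fast=8: a[fast]=0, fast++
slow=4 fast=9: a[fast]=0, fast++
slow=4 fast=10: a[fast]=0, fast++
slow=4 fast=11: a[fast]=0, fast++
slow=4 fast=12: a[fast]=1≠0 swap→a[4]=1, slow++,fast++
slow=5 fast=13: a[fast]=0, fast++
slow=5 fast=14: a[fast]=0, fast++
slow=5 fast=15: a[fast]=0, fast++
slow=5 fast=16: a[fast]=0, fast++
slow=5 fast=17: a[fast]=7≠0 swap→a[5]=7, slow++,fast++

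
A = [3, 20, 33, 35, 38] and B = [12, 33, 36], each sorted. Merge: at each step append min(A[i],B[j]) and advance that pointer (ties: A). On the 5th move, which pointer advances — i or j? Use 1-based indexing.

[i=1,j=1] A[i]=3<=B[j]=12 take 3 → i++
[i=2,j=1] A[i]=20>B[j]=12 take 12 → j++
[i=2,j=2] A[i]=20<=B[j]=33 take 20 → i++
[i=3,j=2] A[i]=33<=B[j]=33 take 33 → i++
[i=4,j=2] A[i]=35>B[j]=33 take 33 → j++

j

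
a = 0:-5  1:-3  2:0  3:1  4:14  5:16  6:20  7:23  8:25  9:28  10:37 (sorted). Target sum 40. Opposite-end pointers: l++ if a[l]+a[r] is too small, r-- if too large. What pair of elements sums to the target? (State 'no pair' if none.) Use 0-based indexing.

no pair

[0,10] -5+37=32 <40 → l++
[1,10] -3+37=34 <40 → l++
[2,10] 0+37=37 <40 → l++
[3,10] 1+37=38 <40 → l++
[4,10] 14+37=51 >40 → r--
[4,9] 14+28=42 >40 → r--
[4,8] 14+25=39 <40 → l++
[5,8] 16+25=41 >40 → r--
[5,7] 16+23=39 <40 → l++
[6,7] 20+23=43 >40 → r--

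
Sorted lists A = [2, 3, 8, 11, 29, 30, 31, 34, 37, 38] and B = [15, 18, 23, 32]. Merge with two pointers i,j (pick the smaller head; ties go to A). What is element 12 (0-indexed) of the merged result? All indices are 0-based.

merged[12] = 37

[i=0,j=0] A[i]=2<=B[j]=15 take 2 → i++
[i=1,j=0] A[i]=3<=B[j]=15 take 3 → i++
[i=2,j=0] A[i]=8<=B[j]=15 take 8 → i++
[i=3,j=0] A[i]=11<=B[j]=15 take 11 → i++
[i=4,j=0] A[i]=29>B[j]=15 take 15 → j++
[i=4,j=1] A[i]=29>B[j]=18 take 18 → j++
[i=4,j=2] A[i]=29>B[j]=23 take 23 → j++
[i=4,j=3] A[i]=29<=B[j]=32 take 29 → i++
[i=5,j=3] A[i]=30<=B[j]=32 take 30 → i++
[i=6,j=3] A[i]=31<=B[j]=32 take 31 → i++
[i=7,j=3] A[i]=34>B[j]=32 take 32 → j++
[i=7,j=4] B done, take A[i]=34 → i++
[i=8,j=4] B done, take A[i]=37 → i++
[i=9,j=4] B done, take A[i]=38 → i++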